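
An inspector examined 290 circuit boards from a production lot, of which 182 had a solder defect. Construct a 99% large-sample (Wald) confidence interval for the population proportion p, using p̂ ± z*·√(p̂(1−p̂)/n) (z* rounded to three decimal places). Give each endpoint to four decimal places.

The sample proportion is 182/290 = 0.62759.
SE(p̂) = √(0.62759·0.37241/290) = 0.028389.
For 99% confidence, z* = 2.576.
Margin of error: 2.576 × 0.028389 = 0.07313.
CI: 0.62759 ± 0.07313 = (0.5545, 0.7007).

(0.5545, 0.7007)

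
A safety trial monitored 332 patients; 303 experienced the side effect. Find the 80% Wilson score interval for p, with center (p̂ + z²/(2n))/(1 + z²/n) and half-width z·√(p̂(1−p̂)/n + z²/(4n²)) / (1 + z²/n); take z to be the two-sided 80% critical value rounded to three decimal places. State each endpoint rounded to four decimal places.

p̂ = 303/332 = 0.91265; z = 1.282, so z² = 1.643524.
1 + z²/n = 1.004950.
Adjusted center: (0.91265 + z²/(2n))/1.004950 = 0.91062.
Radicand: p̂(1−p̂)/n + z²/(4n²) = 0.000240119 + 0.000003728 = 0.000243847.
Half-width = 1.282·√0.000243847/1.004950 = 0.01992.
Interval: 0.91062 ± 0.01992 → (0.8907, 0.9305).

(0.8907, 0.9305)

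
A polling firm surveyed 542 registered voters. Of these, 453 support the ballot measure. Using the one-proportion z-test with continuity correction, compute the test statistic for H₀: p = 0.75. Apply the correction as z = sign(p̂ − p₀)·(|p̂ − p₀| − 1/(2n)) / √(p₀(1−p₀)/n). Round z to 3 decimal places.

With x = 453 successes in n = 542, p̂ = 0.83579. p̂ − p₀ = 0.085793.
1/(2n) = 0.000923.
Corrected numerator: |0.085793| − 0.000923 = 0.084870.
Under H₀, SE = √(p₀(1−p₀)/n) = √(0.75·0.25/542) = √0.000345941 = 0.018599.
z = (+)0.084870/0.018599 = 4.563.

z = 4.563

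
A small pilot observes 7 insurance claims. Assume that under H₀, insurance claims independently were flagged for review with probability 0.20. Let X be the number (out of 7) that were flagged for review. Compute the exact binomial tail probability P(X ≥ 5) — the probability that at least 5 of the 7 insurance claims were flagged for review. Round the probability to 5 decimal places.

P = 0.00467

X ~ Binomial(n=7, p=0.20).
P(X ≥ 5) = C(7,5)·0.20^5·0.80^2 + C(7,6)·0.20^6·0.80^1 + C(7,7)·0.20^7·0.80^0.
= 0.004301 + 0.000358 + 0.000013 = 0.00467.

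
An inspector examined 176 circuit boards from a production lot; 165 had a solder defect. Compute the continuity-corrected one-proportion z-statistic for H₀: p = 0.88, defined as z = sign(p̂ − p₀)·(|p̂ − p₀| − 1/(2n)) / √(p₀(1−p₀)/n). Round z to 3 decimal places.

Sample proportion p̂ = 165/176 = 0.93750. p̂ − p₀ = 0.057500.
Continuity correction 1/(2n) = 1/352 = 0.002841.
Corrected numerator: |0.057500| − 0.002841 = 0.054659.
SE₀ = √(0.88·0.12/176) = 0.024495.
z = (+)0.054659/0.024495 = 2.231.

z = 2.231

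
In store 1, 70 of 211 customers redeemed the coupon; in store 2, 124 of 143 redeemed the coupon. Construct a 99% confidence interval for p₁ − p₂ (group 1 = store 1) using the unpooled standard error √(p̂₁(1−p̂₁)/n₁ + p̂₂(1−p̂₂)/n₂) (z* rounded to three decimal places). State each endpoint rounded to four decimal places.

p̂₁ = 0.33175, p̂₂ = 0.86713, so the observed difference is -0.53538.
Unpooled SE = √(p̂₁(1−p̂₁)/n₁ + p̂₂(1−p̂₂)/n₂) = √(0.001050678 + 0.000805689) = 0.043086.
The 99% critical value is z* = 2.576. Margin = 2.576·0.043086 = 0.11099.
Interval: -0.53538 ± 0.11099 → (-0.6464, -0.4244).

(-0.6464, -0.4244)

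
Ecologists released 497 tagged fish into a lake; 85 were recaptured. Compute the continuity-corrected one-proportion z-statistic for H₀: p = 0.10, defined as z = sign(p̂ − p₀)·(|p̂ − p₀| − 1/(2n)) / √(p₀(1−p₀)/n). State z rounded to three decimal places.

z = 5.203

With x = 85 successes in n = 497, p̂ = 0.17103. p̂ − p₀ = 0.071026.
1/(2n) = 0.001006.
Corrected numerator: |0.071026| − 0.001006 = 0.070020.
SE₀ = √(0.10·0.90/497) = 0.013457.
z = (+)0.070020/0.013457 = 5.203.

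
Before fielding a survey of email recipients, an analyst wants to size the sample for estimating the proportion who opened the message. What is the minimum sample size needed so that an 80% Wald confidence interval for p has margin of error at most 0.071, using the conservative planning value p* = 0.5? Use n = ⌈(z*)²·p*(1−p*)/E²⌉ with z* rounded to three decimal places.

z* = 1.282 at the 80% level.
p*(1−p*) = 0.2500.
Required n before rounding: 1.643524 × 0.2500 / 0.071² = 81.508.
Rounding up, n = 82.

n = 82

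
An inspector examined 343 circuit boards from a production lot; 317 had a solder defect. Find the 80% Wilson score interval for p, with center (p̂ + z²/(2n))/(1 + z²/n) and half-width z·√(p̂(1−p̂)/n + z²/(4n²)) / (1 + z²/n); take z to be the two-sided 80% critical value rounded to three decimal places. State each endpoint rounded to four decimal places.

(0.9038, 0.9406)

p̂ = 317/343 = 0.92420; z = 1.282, so z² = 1.643524.
1 + z²/n = 1.004792.
Adjusted center: (0.92420 + z²/(2n))/1.004792 = 0.92218.
Radicand: p̂(1−p̂)/n + z²/(4n²) = 0.000204244 + 0.000003492 = 0.000207736.
Half-width = z·√(radicand)/denom = 1.282·0.014413/1.004792 = 0.01839.
So the interval runs from 0.9038 to 0.9406.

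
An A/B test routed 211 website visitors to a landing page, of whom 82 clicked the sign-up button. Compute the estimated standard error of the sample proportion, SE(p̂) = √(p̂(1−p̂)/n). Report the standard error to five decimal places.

SE = 0.03356

The sample proportion is 82/211 = 0.38863.
p̂(1−p̂) = 0.237597.
SE = √(0.237597/211) = √0.001126052 = 0.03356.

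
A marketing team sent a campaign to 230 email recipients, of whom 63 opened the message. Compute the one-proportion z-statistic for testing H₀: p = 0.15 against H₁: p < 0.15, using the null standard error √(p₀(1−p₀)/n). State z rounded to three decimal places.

z = 5.263

The sample proportion is 63/230 = 0.27391.
SE₀ = √(0.15·0.85/230) = 0.023545.
z = (p̂ − p₀)/SE = (0.27391 − 0.15)/0.023545 = 5.263.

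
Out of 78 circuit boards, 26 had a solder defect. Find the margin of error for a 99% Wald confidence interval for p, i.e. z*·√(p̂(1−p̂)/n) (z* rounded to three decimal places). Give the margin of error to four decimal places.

ME = 0.1375

Sample proportion p̂ = 26/78 = 0.33333.
Standard error of p̂: √(0.222222/78) = √0.002849003 = 0.053376.
The 99% critical value is z* = 2.576.
ME = 2.576·0.053376 = 0.1375.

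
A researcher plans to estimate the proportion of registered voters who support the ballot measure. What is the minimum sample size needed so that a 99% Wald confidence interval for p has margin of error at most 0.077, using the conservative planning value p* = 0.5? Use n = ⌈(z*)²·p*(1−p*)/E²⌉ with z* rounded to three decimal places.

n = 280

z* = 2.576 at the 99% level.
p*(1−p*) = 0.2500.
(z*)²·p*(1−p*)/E² = 6.635776·0.2500/0.005929 = 279.802.
Rounding up, n = 280.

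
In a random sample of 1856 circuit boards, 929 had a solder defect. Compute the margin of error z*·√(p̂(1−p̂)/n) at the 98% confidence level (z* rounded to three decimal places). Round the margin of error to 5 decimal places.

ME = 0.02700

With x = 929 successes in n = 1856, p̂ = 0.50054.
SE(p̂) = √(0.50054·0.49946/1856) = 0.011606.
For 98% confidence, z* = 2.326.
ME = 2.326·0.011606 = 0.02700.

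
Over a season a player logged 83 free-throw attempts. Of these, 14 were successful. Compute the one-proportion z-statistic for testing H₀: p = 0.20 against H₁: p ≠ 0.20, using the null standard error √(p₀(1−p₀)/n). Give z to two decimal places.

p̂ = 14/83 = 0.16867.
SE₀ = √(0.20·0.80/83) = 0.043906.
Test statistic: z = -0.03133/0.043906 = -0.71.

z = -0.71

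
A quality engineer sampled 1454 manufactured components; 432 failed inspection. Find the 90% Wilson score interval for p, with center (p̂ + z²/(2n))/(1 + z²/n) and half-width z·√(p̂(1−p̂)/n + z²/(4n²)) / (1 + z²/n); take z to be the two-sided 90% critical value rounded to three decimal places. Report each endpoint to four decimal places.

(0.2778, 0.3172)

Here p̂ = 432/1454 = 0.29711 and z = 1.645 (z² = 2.706025).
1 + z²/n = 1.001861.
Center = (0.29711 + 0.000931)/1.001861 = 0.29749.
Radicand: p̂(1−p̂)/n + z²/(4n²) = 0.000143629 + 0.000000320 = 0.000143949.
Half-width = 1.645·√0.000143949/1.001861 = 0.01970.
Interval: 0.29749 ± 0.01970 → (0.2778, 0.3172).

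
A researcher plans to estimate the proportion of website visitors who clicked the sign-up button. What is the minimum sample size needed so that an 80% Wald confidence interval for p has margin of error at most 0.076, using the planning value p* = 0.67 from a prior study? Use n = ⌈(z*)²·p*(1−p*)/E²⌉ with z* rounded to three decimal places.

z* = 1.282 at the 80% level.
p*(1−p*) = 0.67·0.33 = 0.2211.
Required n before rounding: 1.643524 × 0.2211 / 0.076² = 62.913.
Rounding up, n = 63.

n = 63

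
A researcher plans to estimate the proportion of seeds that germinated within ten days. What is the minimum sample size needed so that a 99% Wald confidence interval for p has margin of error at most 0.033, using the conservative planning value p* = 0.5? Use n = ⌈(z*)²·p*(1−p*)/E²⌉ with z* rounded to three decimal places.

n = 1524

For 99% confidence, z* = 2.576.
p*(1−p*) = 0.2500.
(z*)²·p*(1−p*)/E² = 6.635776·0.2500/0.001089 = 1523.365.
⌈1523.365⌉ = 1524.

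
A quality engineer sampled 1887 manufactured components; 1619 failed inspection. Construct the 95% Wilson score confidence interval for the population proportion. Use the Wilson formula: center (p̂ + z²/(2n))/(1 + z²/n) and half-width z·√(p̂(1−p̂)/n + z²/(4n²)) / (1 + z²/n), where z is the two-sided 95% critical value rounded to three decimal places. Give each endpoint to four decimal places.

Here p̂ = 1619/1887 = 0.85798 and z = 1.960 (z² = 3.841600).
Denominator 1 + z²/n = 1 + 3.841600/1887 = 1.002036.
Center = (0.85798 + 0.001018)/1.002036 = 0.85725.
Radicand: p̂(1−p̂)/n + z²/(4n²) = 0.000064575 + 0.000000270 = 0.000064845.
Half-width = z·√(radicand)/denom = 1.960·0.008053/1.002036 = 0.01575.
So the interval runs from 0.8415 to 0.8730.

(0.8415, 0.8730)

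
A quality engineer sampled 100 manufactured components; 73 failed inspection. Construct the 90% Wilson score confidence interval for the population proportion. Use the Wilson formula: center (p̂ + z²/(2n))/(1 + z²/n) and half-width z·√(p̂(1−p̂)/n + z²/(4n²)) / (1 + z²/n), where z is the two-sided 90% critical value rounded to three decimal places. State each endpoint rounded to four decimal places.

p̂ = 73/100 = 0.73000; z = 1.645, so z² = 2.706025.
1 + z²/n = 1.027060.
Adjusted center: (0.73000 + z²/(2n))/1.027060 = 0.72394.
Radicand: p̂(1−p̂)/n + z²/(4n²) = 0.001971000 + 0.000067651 = 0.002038651.
Half-width = 1.645·√0.002038651/1.027060 = 0.07232.
So the interval runs from 0.6516 to 0.7963.

(0.6516, 0.7963)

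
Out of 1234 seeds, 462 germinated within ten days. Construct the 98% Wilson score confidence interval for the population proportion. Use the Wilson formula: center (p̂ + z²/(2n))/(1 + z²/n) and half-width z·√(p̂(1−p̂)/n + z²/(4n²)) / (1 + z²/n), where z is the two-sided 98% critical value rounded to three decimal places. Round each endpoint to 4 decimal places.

(0.3430, 0.4069)

p̂ = 462/1234 = 0.37439; z = 2.326, so z² = 5.410276.
Denominator 1 + z²/n = 1 + 5.410276/1234 = 1.004384.
Adjusted center: (0.37439 + z²/(2n))/1.004384 = 0.37494.
Radicand: p̂(1−p̂)/n + z²/(4n²) = 0.000189808 + 0.000000888 = 0.000190696.
Half-width = z·√(radicand)/denom = 2.326·0.013809/1.004384 = 0.03198.
CI: 0.37494 ± 0.03198 = (0.3430, 0.4069).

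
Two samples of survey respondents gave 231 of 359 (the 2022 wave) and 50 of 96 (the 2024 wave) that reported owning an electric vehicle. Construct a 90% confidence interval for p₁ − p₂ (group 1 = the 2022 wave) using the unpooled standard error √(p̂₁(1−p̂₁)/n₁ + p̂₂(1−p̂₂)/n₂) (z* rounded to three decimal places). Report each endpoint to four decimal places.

(0.0290, 0.2162)

p̂₁ = 0.64345, p̂₂ = 0.52083, so the observed difference is 0.12262.
SE = √(0.000639056 + 0.002599646) = √0.003238702 = 0.056910.
z* = 1.645 at the 90% level. Margin = 1.645·0.056910 = 0.09362.
CI: 0.12262 ± 0.09362 = (0.0290, 0.2162).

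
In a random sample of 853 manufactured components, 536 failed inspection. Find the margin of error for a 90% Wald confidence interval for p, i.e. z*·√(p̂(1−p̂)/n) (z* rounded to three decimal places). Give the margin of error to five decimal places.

ME = 0.02722

Sample proportion p̂ = 536/853 = 0.62837.
SE(p̂) = √(0.62837·0.37163/853) = 0.016546.
For 90% confidence, z* = 1.645.
Margin of error = z*·SE = 1.645 × 0.016546 = 0.02722.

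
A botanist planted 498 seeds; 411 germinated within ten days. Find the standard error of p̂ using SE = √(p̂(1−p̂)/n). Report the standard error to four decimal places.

The sample proportion is 411/498 = 0.82530.
p̂(1−p̂) = 0.144180.
SE = √(0.144180/498) = 0.0170.

SE = 0.0170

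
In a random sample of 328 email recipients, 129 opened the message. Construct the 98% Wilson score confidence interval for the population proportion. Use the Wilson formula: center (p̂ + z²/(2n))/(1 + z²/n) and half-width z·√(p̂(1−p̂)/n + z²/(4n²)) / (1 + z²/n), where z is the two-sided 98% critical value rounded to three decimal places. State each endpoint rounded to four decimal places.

Here p̂ = 129/328 = 0.39329 and z = 2.326 (z² = 5.410276).
1 + z²/n = 1.016495.
Adjusted center: (0.39329 + z²/(2n))/1.016495 = 0.39502.
Radicand: p̂(1−p̂)/n + z²/(4n²) = 0.000727480 + 0.000012572 = 0.000740052.
Half-width = 2.326·√0.000740052/1.016495 = 0.06225.
CI: 0.39502 ± 0.06225 = (0.3328, 0.4573).

(0.3328, 0.4573)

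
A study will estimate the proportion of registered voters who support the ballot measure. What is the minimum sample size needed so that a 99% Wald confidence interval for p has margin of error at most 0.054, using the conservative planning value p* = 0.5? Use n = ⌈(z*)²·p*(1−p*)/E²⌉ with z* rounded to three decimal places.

z* = 2.576 at the 99% level.
p*(1−p*) = 0.50·0.50 = 0.2500.
(z*)²·p*(1−p*)/E² = 6.635776·0.2500/0.002916 = 568.911.
Rounding up, n = 569.

n = 569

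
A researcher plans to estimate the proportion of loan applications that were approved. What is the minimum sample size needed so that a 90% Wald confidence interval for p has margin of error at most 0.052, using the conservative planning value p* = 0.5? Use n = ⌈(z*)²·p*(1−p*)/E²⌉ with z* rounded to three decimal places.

The 90% critical value is z* = 1.645.
p*(1−p*) = 0.50·0.50 = 0.2500.
(z*)²·p*(1−p*)/E² = 2.706025·0.2500/0.002704 = 250.187.
⌈250.187⌉ = 251.

n = 251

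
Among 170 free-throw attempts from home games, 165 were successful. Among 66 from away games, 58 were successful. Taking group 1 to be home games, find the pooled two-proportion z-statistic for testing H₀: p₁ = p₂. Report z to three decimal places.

z = 2.774

p̂₁ = 165/170 = 0.97059, p̂₂ = 58/66 = 0.87879.
Pooling: p̂ = 223/236 = 0.94492.
SE = √[p̂(1−p̂)(1/n₁+1/n₂)] = √[0.94492·0.05508·(1/170+1/66)] ≈ 0.033088.
z = (p̂₁ − p̂₂)/SE = (0.97059 − 0.87879)/0.033088 = 0.09180/0.033088 = 2.774.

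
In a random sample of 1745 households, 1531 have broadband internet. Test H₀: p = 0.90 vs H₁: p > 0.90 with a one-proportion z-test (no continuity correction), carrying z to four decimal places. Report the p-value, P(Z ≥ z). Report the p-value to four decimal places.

Sample proportion p̂ = 1531/1745 = 0.87736.
SE₀ = √(0.90·0.10/1745) = 0.007182.
Test statistic (full precision, shown to 4 dp): z = (1531/1745 − 0.90)/SE₀ ≈ -3.1519.
p-value = P(Z ≥ z) with z = -3.1519 → 0.9992.

p-value = 0.9992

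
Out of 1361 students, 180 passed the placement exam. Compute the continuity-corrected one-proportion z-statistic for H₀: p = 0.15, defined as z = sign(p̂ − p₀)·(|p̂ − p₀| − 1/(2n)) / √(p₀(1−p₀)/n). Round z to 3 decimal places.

Sample proportion p̂ = 180/1361 = 0.13226. p̂ − p₀ = -0.017744.
1/(2n) = 0.000367.
Corrected numerator: |-0.017744| − 0.000367 = 0.017377.
Under H₀, SE = √(p₀(1−p₀)/n) = √(0.15·0.85/1361) = √0.000093681 = 0.009679.
z = (−)0.017377/0.009679 = -1.795.

z = -1.795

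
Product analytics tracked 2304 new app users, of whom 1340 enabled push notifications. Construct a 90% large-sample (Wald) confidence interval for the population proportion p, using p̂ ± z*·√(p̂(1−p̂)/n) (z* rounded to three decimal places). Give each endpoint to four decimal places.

With x = 1340 successes in n = 2304, p̂ = 0.58160.
SE = √(p̂(1−p̂)/n) = √(0.243342/2304) = 0.010277.
For 90% confidence, z* = 1.645.
Margin of error: 1.645 × 0.010277 = 0.01691.
CI: 0.58160 ± 0.01691 = (0.5647, 0.5985).

(0.5647, 0.5985)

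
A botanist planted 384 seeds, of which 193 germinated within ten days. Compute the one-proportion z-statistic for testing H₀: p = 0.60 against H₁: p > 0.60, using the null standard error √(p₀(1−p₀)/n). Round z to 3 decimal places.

z = -3.896

Sample proportion p̂ = 193/384 = 0.50260.
Under H₀, SE = √(p₀(1−p₀)/n) = √(0.60·0.40/384) = √0.000625000 = 0.025000.
Test statistic: z = -0.09740/0.025000 = -3.896.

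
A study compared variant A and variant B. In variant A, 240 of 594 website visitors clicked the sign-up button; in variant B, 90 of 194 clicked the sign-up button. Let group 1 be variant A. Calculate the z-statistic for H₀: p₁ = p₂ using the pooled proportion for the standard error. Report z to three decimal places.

z = -1.468

p̂₁ = 240/594 = 0.40404, p̂₂ = 90/194 = 0.46392.
Pooling: p̂ = 330/788 = 0.41878.
SE = √[p̂(1−p̂)(1/n₁+1/n₂)] = √[0.41878·0.58122·(1/594+1/194)] ≈ 0.040797.
z = -0.05988/0.040797 = -1.468.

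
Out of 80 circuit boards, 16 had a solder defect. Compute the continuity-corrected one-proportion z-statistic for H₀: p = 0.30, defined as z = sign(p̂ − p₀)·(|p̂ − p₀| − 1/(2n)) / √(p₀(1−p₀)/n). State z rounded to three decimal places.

p̂ = 16/80 = 0.20000. p̂ − p₀ = -0.100000.
1/(2n) = 0.006250.
Corrected numerator: |-0.100000| − 0.006250 = 0.093750.
Null standard error: √(0.30·0.70/80) = √0.002625000 = 0.051235.
z = −0.093750/0.051235 = -1.830.

z = -1.830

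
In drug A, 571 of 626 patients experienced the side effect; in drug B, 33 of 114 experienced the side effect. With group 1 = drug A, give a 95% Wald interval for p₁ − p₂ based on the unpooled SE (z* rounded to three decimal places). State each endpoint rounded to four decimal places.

p̂₁ = 571/626 = 0.91214, p̂₂ = 33/114 = 0.28947; p̂₁ − p̂₂ = 0.62267.
SE = √(0.000128019 + 0.001804199) = √0.001932218 = 0.043957.
z* = 1.960 at the 95% level. Margin of error = 0.08616.
Interval: 0.62267 ± 0.08616 → (0.5365, 0.7088).

(0.5365, 0.7088)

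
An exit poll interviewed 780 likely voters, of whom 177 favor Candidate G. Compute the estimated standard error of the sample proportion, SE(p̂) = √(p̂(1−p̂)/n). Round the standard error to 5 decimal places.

SE = 0.01500

p̂ = 177/780 = 0.22692.
p̂(1−p̂) = 0.22692·0.77308 = 0.175427.
Dividing by n and taking the root: √0.000224906 = 0.01500.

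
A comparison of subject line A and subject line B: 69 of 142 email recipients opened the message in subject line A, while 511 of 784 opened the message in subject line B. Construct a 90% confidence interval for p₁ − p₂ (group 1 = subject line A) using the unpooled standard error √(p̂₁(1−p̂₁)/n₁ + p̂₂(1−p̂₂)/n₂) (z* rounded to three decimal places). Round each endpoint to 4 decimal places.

(-0.2403, -0.0914)

p̂₁ = 69/142 = 0.48592, p̂₂ = 511/784 = 0.65179; p̂₁ − p̂₂ = -0.16587.
SE = √(0.001759166 + 0.000289491) = √0.002048657 = 0.045262.
z* = 1.645 at the 90% level. Margin = 1.645·0.045262 = 0.07446.
CI: -0.16587 ± 0.07446 = (-0.2403, -0.0914).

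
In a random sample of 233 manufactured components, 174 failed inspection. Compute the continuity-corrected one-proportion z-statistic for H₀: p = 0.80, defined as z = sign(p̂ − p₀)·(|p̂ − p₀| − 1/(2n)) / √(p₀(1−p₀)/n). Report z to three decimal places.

With x = 174 successes in n = 233, p̂ = 0.74678. p̂ − p₀ = -0.053219.
1/(2n) = 0.002146.
Corrected numerator: |-0.053219| − 0.002146 = 0.051073.
Null standard error: √(0.80·0.20/233) = √0.000686695 = 0.026205.
z = −0.051073/0.026205 = -1.949.

z = -1.949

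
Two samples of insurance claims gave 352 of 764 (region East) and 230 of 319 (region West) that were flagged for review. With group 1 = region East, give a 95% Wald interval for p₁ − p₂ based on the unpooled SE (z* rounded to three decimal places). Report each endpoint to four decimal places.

p̂₁ = 352/764 = 0.46073, p̂₂ = 230/319 = 0.72100; p̂₁ − p̂₂ = -0.26027.
SE = √(0.000325207 + 0.000630588) = √0.000955795 = 0.030916.
For 95% confidence, z* = 1.960. Margin = 1.960·0.030916 = 0.06060.
CI: -0.26027 ± 0.06060 = (-0.3209, -0.1997).

(-0.3209, -0.1997)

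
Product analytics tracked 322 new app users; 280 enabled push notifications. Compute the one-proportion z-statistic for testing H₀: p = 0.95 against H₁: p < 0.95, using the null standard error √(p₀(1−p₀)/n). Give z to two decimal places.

The sample proportion is 280/322 = 0.86957.
Under H₀, SE = √(p₀(1−p₀)/n) = √(0.95·0.05/322) = √0.000147516 = 0.012146.
Test statistic: z = -0.08043/0.012146 = -6.62.

z = -6.62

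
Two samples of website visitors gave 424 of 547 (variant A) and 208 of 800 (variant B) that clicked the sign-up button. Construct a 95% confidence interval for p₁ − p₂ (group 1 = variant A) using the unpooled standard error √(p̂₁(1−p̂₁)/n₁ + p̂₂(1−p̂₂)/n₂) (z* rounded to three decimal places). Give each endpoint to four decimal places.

(0.4688, 0.5615)

p̂₁ = 0.77514, p̂₂ = 0.26000, so the observed difference is 0.51514.
SE = √(0.000318646 + 0.000240500) = √0.000559146 = 0.023646.
The 95% critical value is z* = 1.960. Margin of error = 0.04635.
So the interval runs from 0.4688 to 0.5615.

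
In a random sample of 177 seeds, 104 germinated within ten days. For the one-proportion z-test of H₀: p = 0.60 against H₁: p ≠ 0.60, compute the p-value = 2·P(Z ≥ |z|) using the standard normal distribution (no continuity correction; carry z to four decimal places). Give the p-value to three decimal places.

p-value = 0.736

The sample proportion is 104/177 = 0.58757.
SE₀ = √(0.60·0.40/177) = 0.036823.
Test statistic (full precision, shown to 4 dp): z = (104/177 − 0.60)/SE₀ ≈ -0.3375.
p-value = 2·P(Z ≥ |z|) with z = -0.3375 → 0.736.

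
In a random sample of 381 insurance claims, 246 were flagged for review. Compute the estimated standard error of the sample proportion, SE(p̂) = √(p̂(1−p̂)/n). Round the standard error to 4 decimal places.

Sample proportion p̂ = 246/381 = 0.64567.
p̂(1−p̂) = 0.228780.
SE = √(0.228780/381) = √0.000600472 = 0.0245.

SE = 0.0245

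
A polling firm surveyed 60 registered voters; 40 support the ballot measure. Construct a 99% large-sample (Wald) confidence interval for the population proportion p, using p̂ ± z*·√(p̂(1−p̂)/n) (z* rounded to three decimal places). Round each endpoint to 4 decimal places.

(0.5099, 0.8234)

p̂ = 40/60 = 0.66667.
Standard error of p̂: √(0.222222/60) = √0.003703704 = 0.060858.
The 99% critical value is z* = 2.576.
Margin = 2.576·0.060858 = 0.15677.
So the interval runs from 0.5099 to 0.8234.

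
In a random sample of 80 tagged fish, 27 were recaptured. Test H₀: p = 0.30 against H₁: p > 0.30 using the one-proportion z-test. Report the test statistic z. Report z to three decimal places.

z = 0.732

Sample proportion p̂ = 27/80 = 0.33750.
Under H₀, SE = √(p₀(1−p₀)/n) = √(0.30·0.70/80) = √0.002625000 = 0.051235.
Test statistic: z = 0.03750/0.051235 = 0.732.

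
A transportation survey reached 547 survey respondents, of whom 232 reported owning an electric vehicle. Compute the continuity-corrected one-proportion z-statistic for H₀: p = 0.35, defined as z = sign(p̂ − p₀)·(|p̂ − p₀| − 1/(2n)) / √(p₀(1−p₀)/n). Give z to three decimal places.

The sample proportion is 232/547 = 0.42413. p̂ − p₀ = 0.074132.
1/(2n) = 0.000914.
Corrected numerator: |0.074132| − 0.000914 = 0.073218.
Null standard error: √(0.35·0.65/547) = √0.000415905 = 0.020394.
z = (+)0.073218/0.020394 = 3.590.

z = 3.590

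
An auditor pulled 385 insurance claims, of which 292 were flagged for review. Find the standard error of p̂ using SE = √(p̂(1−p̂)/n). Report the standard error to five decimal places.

SE = 0.02181

Sample proportion p̂ = 292/385 = 0.75844.
p̂(1−p̂) = 0.75844·0.24156 = 0.183209.
SE = √(0.183209/385) = 0.02181.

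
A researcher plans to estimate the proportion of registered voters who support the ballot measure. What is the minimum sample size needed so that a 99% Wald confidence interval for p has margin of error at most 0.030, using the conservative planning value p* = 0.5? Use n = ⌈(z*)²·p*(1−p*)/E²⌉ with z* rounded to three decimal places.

n = 1844

The 99% critical value is z* = 2.576.
p*(1−p*) = 0.50·0.50 = 0.2500.
(z*)²·p*(1−p*)/E² = 6.635776·0.2500/0.000900 = 1843.271.
Rounding up, n = 1844.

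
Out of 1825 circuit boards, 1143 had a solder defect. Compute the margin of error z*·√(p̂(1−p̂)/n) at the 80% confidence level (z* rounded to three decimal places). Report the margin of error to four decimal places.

Sample proportion p̂ = 1143/1825 = 0.62630.
SE(p̂) = √(0.62630·0.37370/1825) = 0.011325.
For 80% confidence, z* = 1.282.
ME = 1.282·0.011325 = 0.0145.

ME = 0.0145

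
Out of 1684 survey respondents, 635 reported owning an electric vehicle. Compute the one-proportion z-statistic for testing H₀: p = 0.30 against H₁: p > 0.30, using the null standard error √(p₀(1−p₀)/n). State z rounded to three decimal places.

p̂ = 635/1684 = 0.37708.
Under H₀, SE = √(p₀(1−p₀)/n) = √(0.30·0.70/1684) = √0.000124703 = 0.011167.
z = (0.37708 − 0.30)/0.011167 = 0.07708/0.011167 = 6.902.

z = 6.902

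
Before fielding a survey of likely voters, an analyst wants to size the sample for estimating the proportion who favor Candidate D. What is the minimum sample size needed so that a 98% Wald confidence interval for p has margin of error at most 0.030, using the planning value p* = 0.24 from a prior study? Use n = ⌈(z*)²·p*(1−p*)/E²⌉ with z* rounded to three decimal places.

n = 1097

The 98% critical value is z* = 2.326.
p*(1−p*) = 0.1824.
(z*)²·p*(1−p*)/E² = 5.410276·0.1824/0.000900 = 1096.483.
Rounding up, n = 1097.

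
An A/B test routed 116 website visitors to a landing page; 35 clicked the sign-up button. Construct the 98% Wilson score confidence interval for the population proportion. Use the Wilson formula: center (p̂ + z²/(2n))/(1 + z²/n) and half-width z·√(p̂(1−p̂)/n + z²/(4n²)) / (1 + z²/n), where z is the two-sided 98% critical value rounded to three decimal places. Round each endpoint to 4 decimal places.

(0.2133, 0.4079)

p̂ = 35/116 = 0.30172; z = 2.326, so z² = 5.410276.
1 + z²/n = 1.046640.
Center = (0.30172 + 0.023320)/1.046640 = 0.31056.
Radicand: p̂(1−p̂)/n + z²/(4n²) = 0.001816265 + 0.000100518 = 0.001916783.
Half-width = 2.326·√0.001916783/1.046640 = 0.09730.
So the interval runs from 0.2133 to 0.4079.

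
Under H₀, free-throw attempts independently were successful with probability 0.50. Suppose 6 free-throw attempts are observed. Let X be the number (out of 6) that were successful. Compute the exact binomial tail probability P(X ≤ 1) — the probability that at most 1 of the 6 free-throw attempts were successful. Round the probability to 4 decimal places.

P = 0.1094

X is binomial with n = 6 and p = 0.50.
P(X ≤ 1) = C(6,0)·0.50^0·0.50^6 + C(6,1)·0.50^1·0.50^5.
= 0.015625 + 0.093750 = 0.1094.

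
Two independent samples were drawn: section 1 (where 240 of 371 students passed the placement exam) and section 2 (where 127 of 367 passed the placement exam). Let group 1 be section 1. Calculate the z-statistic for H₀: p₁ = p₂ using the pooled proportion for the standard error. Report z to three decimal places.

z = 8.173

p̂₁ = 240/371 = 0.64690, p̂₂ = 127/367 = 0.34605.
Pooling: p̂ = 367/738 = 0.49729.
SE = √[p̂(1−p̂)(1/n₁+1/n₂)] = √[0.49729·0.50271·(1/371+1/367)] ≈ 0.036811.
z = (p̂₁ − p̂₂)/SE = (0.64690 − 0.34605)/0.036811 = 0.30085/0.036811 = 8.173.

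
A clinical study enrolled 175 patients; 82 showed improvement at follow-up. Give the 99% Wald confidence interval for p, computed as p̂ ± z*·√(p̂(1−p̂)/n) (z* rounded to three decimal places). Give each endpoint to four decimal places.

Sample proportion p̂ = 82/175 = 0.46857.
Standard error of p̂: √(0.249012/175) = √0.001422927 = 0.037722.
z* = 2.576 at the 99% level.
Margin = 2.576·0.037722 = 0.09717.
Interval: 0.46857 ± 0.09717 → (0.3714, 0.5657).

(0.3714, 0.5657)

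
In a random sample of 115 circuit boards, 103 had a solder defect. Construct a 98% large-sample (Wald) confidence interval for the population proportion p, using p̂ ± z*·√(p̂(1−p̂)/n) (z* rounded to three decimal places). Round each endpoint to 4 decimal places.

p̂ = 103/115 = 0.89565.
SE = √(p̂(1−p̂)/n) = √(0.093459/115) = 0.028508.
The 98% critical value is z* = 2.326.
Margin of error: 2.326 × 0.028508 = 0.06631.
So the interval runs from 0.8293 to 0.9620.

(0.8293, 0.9620)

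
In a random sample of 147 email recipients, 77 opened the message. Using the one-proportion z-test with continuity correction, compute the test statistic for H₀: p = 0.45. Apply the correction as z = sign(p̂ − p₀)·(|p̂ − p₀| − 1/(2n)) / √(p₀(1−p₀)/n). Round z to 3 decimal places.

z = 1.716

The sample proportion is 77/147 = 0.52381. p̂ − p₀ = 0.073810.
Continuity correction 1/(2n) = 1/294 = 0.003401.
Corrected numerator: |0.073810| − 0.003401 = 0.070409.
Under H₀, SE = √(p₀(1−p₀)/n) = √(0.45·0.55/147) = √0.001683673 = 0.041033.
z = (+)0.070409/0.041033 = 1.716.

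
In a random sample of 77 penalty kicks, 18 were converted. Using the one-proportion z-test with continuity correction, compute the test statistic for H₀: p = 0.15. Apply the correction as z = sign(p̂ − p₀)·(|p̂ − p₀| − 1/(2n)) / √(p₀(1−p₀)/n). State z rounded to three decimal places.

The sample proportion is 18/77 = 0.23377. p̂ − p₀ = 0.083766.
Continuity correction 1/(2n) = 1/154 = 0.006494.
Corrected numerator: |0.083766| − 0.006494 = 0.077272.
Under H₀, SE = √(p₀(1−p₀)/n) = √(0.15·0.85/77) = √0.001655844 = 0.040692.
z = +0.077272/0.040692 = 1.899.

z = 1.899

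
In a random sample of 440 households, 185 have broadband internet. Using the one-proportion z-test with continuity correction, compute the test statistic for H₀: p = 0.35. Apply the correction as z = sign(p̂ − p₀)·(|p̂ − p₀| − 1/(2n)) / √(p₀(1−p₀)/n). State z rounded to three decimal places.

z = 3.048

Sample proportion p̂ = 185/440 = 0.42045. p̂ − p₀ = 0.070455.
1/(2n) = 0.001136.
Corrected numerator: |0.070455| − 0.001136 = 0.069319.
Under H₀, SE = √(p₀(1−p₀)/n) = √(0.35·0.65/440) = √0.000517045 = 0.022739.
z = (+)0.069319/0.022739 = 3.048.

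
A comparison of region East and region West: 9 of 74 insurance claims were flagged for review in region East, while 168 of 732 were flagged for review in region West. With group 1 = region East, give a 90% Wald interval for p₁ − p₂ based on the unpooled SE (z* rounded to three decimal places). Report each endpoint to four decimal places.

(-0.1754, -0.0404)

p̂₁ = 0.12162, p̂₂ = 0.22951, so the observed difference is -0.10789.
Unpooled SE = √(p̂₁(1−p̂₁)/n₁ + p̂₂(1−p̂₂)/n₂) = √(0.001443646 + 0.000241577) = 0.041051.
The 90% critical value is z* = 1.645. Margin of error = 0.06753.
So the interval runs from -0.1754 to -0.0404.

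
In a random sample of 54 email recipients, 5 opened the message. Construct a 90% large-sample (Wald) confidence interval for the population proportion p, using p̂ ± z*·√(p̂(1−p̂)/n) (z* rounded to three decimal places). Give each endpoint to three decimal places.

With x = 5 successes in n = 54, p̂ = 0.09259.
SE = √(p̂(1−p̂)/n) = √(0.084019/54) = 0.039445.
The 90% critical value is z* = 1.645.
Margin = 1.645·0.039445 = 0.06489.
So the interval runs from 0.028 to 0.157.

(0.028, 0.157)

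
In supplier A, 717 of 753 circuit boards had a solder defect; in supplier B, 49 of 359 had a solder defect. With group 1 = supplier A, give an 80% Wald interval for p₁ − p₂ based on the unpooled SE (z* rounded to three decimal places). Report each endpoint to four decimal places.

p̂₁ = 0.95219, p̂₂ = 0.13649, so the observed difference is 0.81570.
Unpooled SE = √(p̂₁(1−p̂₁)/n₁ + p̂₂(1−p̂₂)/n₂) = √(0.000060456 + 0.000328303) = 0.019717.
For 80% confidence, z* = 1.282. Margin of error = 0.02528.
Interval: 0.81570 ± 0.02528 → (0.7904, 0.8410).

(0.7904, 0.8410)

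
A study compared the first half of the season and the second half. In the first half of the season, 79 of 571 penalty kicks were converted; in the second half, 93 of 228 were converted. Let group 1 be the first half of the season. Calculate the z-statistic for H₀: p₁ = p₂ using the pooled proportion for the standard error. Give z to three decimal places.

Sample proportions: p̂₁ = 79/571 = 0.13835 and p̂₂ = 93/228 = 0.40789.
Pooling: p̂ = 172/799 = 0.21527.
SE = √[p̂(1−p̂)(1/n₁+1/n₂)] = √[0.21527·0.78473·(1/571+1/228)] ≈ 0.032199.
z = (p̂₁ − p̂₂)/SE = (0.13835 − 0.40789)/0.032199 = -0.26954/0.032199 = -8.371.

z = -8.371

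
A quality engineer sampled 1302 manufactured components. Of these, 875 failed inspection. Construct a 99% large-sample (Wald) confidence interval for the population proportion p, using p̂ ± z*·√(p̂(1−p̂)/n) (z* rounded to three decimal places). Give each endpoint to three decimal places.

(0.639, 0.706)

Sample proportion p̂ = 875/1302 = 0.67204.
Standard error of p̂: √(0.220401/1302) = √0.000169279 = 0.013011.
z* = 2.576 at the 99% level.
Margin = 2.576·0.013011 = 0.03352.
CI: 0.67204 ± 0.03352 = (0.639, 0.706).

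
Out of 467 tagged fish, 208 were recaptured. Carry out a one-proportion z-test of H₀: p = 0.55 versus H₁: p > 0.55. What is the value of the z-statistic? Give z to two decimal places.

z = -4.54

p̂ = 208/467 = 0.44540.
SE₀ = √(0.55·0.45/467) = 0.023021.
z = (0.44540 − 0.55)/0.023021 = -0.10460/0.023021 = -4.54.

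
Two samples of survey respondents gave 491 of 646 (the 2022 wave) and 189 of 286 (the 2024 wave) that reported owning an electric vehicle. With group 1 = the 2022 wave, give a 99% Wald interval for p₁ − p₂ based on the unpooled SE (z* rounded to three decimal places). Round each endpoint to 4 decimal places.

p̂₁ = 0.76006, p̂₂ = 0.66084, so the observed difference is 0.09922.
Unpooled SE = √(p̂₁(1−p̂₁)/n₁ + p̂₂(1−p̂₂)/n₂) = √(0.000282303 + 0.000783674) = 0.032649.
The 99% critical value is z* = 2.576. Margin of error = 0.08410.
CI: 0.09922 ± 0.08410 = (0.0151, 0.1833).

(0.0151, 0.1833)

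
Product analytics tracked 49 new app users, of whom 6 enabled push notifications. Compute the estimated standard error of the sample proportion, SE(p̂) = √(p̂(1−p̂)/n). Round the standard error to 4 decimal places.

SE = 0.0468

Sample proportion p̂ = 6/49 = 0.12245.
p̂(1−p̂) = 0.12245·0.87755 = 0.107456.
SE = √(0.107456/49) = √0.002192980 = 0.0468.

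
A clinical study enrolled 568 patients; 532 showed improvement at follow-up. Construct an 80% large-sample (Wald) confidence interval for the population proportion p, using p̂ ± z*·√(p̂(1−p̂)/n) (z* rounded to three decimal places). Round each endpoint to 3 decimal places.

(0.924, 0.950)

Sample proportion p̂ = 532/568 = 0.93662.
SE = √(p̂(1−p̂)/n) = √(0.059363/568) = 0.010223.
The 80% critical value is z* = 1.282.
Margin = 1.282·0.010223 = 0.01311.
So the interval runs from 0.924 to 0.950.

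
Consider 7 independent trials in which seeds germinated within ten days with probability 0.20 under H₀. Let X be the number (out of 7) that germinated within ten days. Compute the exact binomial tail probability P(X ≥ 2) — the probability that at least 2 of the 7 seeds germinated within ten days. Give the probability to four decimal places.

X ~ Binomial(n=7, p=0.20).
P(X ≥ 2) = Σ_{j=2}^{7} C(7,j)·0.20^j·0.80^{7−j}.
= 0.275251 + 0.114688 + 0.028672 + 0.004301 + 0.000358 + 0.000013 = 0.4233.

P = 0.4233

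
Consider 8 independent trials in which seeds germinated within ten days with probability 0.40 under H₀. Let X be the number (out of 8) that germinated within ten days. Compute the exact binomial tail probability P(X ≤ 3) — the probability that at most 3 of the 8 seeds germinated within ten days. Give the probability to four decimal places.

X is binomial with n = 8 and p = 0.40.
P(X ≤ 3) = C(8,0)·0.40^0·0.60^8 + C(8,1)·0.40^1·0.60^7 + C(8,2)·0.40^2·0.60^6 + C(8,3)·0.40^3·0.60^5.
= 0.016796 + 0.089580 + 0.209019 + 0.278692 = 0.5941.

P = 0.5941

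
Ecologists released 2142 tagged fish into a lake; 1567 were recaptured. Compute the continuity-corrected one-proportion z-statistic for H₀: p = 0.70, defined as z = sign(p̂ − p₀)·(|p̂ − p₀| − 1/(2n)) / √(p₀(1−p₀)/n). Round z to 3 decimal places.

Sample proportion p̂ = 1567/2142 = 0.73156. p̂ − p₀ = 0.031559.
1/(2n) = 0.000233.
Corrected numerator: |0.031559| − 0.000233 = 0.031326.
Under H₀, SE = √(p₀(1−p₀)/n) = √(0.70·0.30/2142) = √0.000098039 = 0.009901.
z = (+)0.031326/0.009901 = 3.164.

z = 3.164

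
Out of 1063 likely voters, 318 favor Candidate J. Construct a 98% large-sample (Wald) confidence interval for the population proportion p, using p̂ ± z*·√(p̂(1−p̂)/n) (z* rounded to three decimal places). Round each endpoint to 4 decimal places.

(0.2665, 0.3318)

Sample proportion p̂ = 318/1063 = 0.29915.
Standard error of p̂: √(0.209661/1063) = √0.000197235 = 0.014044.
z* = 2.326 at the 98% level.
Margin of error: 2.326 × 0.014044 = 0.03267.
CI: 0.29915 ± 0.03267 = (0.2665, 0.3318).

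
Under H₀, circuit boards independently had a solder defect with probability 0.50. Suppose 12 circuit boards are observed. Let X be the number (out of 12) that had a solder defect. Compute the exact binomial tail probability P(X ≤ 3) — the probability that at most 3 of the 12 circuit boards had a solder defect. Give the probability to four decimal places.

P = 0.0730

X ~ Binomial(n=12, p=0.50).
P(X ≤ 3) = C(12,0)·0.50^0·0.50^12 + C(12,1)·0.50^1·0.50^11 + C(12,2)·0.50^2·0.50^10 + C(12,3)·0.50^3·0.50^9.
= 0.000244 + 0.002930 + 0.016113 + 0.053711 = 0.0730.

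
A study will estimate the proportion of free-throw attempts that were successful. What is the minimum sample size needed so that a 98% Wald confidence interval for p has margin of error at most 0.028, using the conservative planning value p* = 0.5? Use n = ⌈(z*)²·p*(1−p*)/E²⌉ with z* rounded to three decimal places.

n = 1726

For 98% confidence, z* = 2.326.
p*(1−p*) = 0.50·0.50 = 0.2500.
Required n before rounding: 5.410276 × 0.2500 / 0.028² = 1725.216.
Rounding up, n = 1726.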